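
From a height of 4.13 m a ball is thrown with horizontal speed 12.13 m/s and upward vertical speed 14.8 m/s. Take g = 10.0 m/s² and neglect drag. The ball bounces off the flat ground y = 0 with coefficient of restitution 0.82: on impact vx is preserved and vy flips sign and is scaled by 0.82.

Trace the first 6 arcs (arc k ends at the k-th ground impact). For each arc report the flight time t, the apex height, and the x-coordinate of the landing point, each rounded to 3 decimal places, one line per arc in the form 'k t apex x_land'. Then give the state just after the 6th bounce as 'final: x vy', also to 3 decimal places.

1 3.217 15.082 39.020
2 2.848 10.141 73.570
3 2.336 6.819 101.901
4 1.915 4.585 125.132
5 1.570 3.083 144.182
6 1.288 2.073 159.803
final: 159.803 5.280

Arc 1: start y=4.130, vy=14.800 → t=3.217, apex=15.082, x_land=39.020, impact vy=-17.368
  bounce: vy ← 0.82·17.368 = 14.242
Arc 2: start y=0.000, vy=14.242 → t=2.848, apex=10.141, x_land=73.570, impact vy=-14.242
  bounce: vy ← 0.82·14.242 = 11.678
Arc 3: start y=0.000, vy=11.678 → t=2.336, apex=6.819, x_land=101.901, impact vy=-11.678
  bounce: vy ← 0.82·11.678 = 9.576
Arc 4: start y=0.000, vy=9.576 → t=1.915, apex=4.585, x_land=125.132, impact vy=-9.576
  bounce: vy ← 0.82·9.576 = 7.852
Arc 5: start y=0.000, vy=7.852 → t=1.570, apex=3.083, x_land=144.182, impact vy=-7.852
  bounce: vy ← 0.82·7.852 = 6.439
Arc 6: start y=0.000, vy=6.439 → t=1.288, apex=2.073, x_land=159.803, impact vy=-6.439
  bounce: vy ← 0.82·6.439 = 5.280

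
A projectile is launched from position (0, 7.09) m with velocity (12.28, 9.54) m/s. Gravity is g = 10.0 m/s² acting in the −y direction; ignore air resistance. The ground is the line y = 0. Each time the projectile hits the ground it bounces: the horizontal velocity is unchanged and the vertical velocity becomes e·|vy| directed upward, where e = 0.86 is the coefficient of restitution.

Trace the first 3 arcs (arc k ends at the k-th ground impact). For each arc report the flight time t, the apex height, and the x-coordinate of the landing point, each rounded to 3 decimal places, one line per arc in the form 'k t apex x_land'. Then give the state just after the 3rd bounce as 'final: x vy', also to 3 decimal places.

Arc 1: start y=7.090, vy=9.540 → t=2.480, apex=11.641, x_land=30.452, impact vy=-15.258
  bounce: vy ← 0.86·15.258 = 13.122
Arc 2: start y=0.000, vy=13.122 → t=2.624, apex=8.609, x_land=62.680, impact vy=-13.122
  bounce: vy ← 0.86·13.122 = 11.285
Arc 3: start y=0.000, vy=11.285 → t=2.257, apex=6.367, x_land=90.396, impact vy=-11.285
  bounce: vy ← 0.86·11.285 = 9.705

1 2.480 11.641 30.452
2 2.624 8.609 62.680
3 2.257 6.367 90.396
final: 90.396 9.705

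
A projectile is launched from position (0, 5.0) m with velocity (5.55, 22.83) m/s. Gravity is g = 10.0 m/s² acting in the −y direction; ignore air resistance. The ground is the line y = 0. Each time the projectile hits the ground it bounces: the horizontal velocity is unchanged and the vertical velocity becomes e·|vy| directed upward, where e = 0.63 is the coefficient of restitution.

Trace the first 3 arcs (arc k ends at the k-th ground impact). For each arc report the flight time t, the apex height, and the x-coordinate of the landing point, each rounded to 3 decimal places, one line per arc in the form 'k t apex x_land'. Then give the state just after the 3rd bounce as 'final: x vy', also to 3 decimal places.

Arc 1: start y=5.000, vy=22.830 → t=4.775, apex=31.060, x_land=26.504, impact vy=-24.924
  bounce: vy ← 0.63·24.924 = 15.702
Arc 2: start y=0.000, vy=15.702 → t=3.140, apex=12.328, x_land=43.933, impact vy=-15.702
  bounce: vy ← 0.63·15.702 = 9.892
Arc 3: start y=0.000, vy=9.892 → t=1.978, apex=4.893, x_land=54.913, impact vy=-9.892
  bounce: vy ← 0.63·9.892 = 6.232

1 4.775 31.060 26.504
2 3.140 12.328 43.933
3 1.978 4.893 54.913
final: 54.913 6.232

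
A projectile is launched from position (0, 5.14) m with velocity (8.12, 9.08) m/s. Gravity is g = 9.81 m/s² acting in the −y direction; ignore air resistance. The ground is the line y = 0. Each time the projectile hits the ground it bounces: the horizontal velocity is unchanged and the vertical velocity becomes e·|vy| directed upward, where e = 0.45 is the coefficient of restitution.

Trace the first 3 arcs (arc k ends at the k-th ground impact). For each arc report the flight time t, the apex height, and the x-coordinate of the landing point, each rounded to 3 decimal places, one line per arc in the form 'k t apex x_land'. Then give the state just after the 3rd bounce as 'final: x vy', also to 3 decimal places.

1 2.306 9.342 18.722
2 1.242 1.892 28.808
3 0.559 0.383 33.346
final: 33.346 1.234

Arc 1: start y=5.140, vy=9.080 → t=2.306, apex=9.342, x_land=18.722, impact vy=-13.539
  bounce: vy ← 0.45·13.539 = 6.092
Arc 2: start y=0.000, vy=6.092 → t=1.242, apex=1.892, x_land=28.808, impact vy=-6.092
  bounce: vy ← 0.45·6.092 = 2.742
Arc 3: start y=0.000, vy=2.742 → t=0.559, apex=0.383, x_land=33.346, impact vy=-2.742
  bounce: vy ← 0.45·2.742 = 1.234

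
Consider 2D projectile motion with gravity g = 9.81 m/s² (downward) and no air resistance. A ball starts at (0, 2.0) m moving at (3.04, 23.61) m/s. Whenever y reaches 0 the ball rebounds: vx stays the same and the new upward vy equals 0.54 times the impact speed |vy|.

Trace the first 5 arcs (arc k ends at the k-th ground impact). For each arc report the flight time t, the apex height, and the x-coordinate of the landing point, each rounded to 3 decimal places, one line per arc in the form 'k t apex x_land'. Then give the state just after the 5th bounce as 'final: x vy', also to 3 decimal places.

Arc 1: start y=2.000, vy=23.610 → t=4.897, apex=30.411, x_land=14.886, impact vy=-24.427
  bounce: vy ← 0.54·24.427 = 13.191
Arc 2: start y=0.000, vy=13.191 → t=2.689, apex=8.868, x_land=23.061, impact vy=-13.191
  bounce: vy ← 0.54·13.191 = 7.123
Arc 3: start y=0.000, vy=7.123 → t=1.452, apex=2.586, x_land=27.476, impact vy=-7.123
  bounce: vy ← 0.54·7.123 = 3.846
Arc 4: start y=0.000, vy=3.846 → t=0.784, apex=0.754, x_land=29.860, impact vy=-3.846
  bounce: vy ← 0.54·3.846 = 2.077
Arc 5: start y=0.000, vy=2.077 → t=0.423, apex=0.220, x_land=31.147, impact vy=-2.077
  bounce: vy ← 0.54·2.077 = 1.122

1 4.897 30.411 14.886
2 2.689 8.868 23.061
3 1.452 2.586 27.476
4 0.784 0.754 29.860
5 0.423 0.220 31.147
final: 31.147 1.122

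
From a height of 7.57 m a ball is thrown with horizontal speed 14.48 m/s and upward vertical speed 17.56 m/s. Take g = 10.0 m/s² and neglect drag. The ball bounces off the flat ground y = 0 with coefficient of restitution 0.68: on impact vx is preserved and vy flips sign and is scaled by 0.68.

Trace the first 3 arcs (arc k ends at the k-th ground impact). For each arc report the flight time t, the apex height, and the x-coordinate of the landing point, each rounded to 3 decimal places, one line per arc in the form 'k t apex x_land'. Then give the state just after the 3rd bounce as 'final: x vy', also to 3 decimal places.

1 3.900 22.988 56.475
2 2.916 10.630 98.700
3 1.983 4.915 127.413
final: 127.413 6.742

Arc 1: start y=7.570, vy=17.560 → t=3.900, apex=22.988, x_land=56.475, impact vy=-21.442
  bounce: vy ← 0.68·21.442 = 14.580
Arc 2: start y=0.000, vy=14.580 → t=2.916, apex=10.630, x_land=98.700, impact vy=-14.580
  bounce: vy ← 0.68·14.580 = 9.915
Arc 3: start y=0.000, vy=9.915 → t=1.983, apex=4.915, x_land=127.413, impact vy=-9.915
  bounce: vy ← 0.68·9.915 = 6.742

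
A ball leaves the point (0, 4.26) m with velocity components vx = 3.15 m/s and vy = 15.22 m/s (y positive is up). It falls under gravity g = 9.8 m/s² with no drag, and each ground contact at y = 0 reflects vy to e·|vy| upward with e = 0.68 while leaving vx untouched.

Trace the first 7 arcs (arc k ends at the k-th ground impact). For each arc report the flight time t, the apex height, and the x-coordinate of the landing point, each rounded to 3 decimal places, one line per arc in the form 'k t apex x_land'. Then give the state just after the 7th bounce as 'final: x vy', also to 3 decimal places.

1 3.365 16.079 10.598
2 2.464 7.435 18.359
3 1.675 3.438 23.636
4 1.139 1.590 27.224
5 0.775 0.735 29.664
6 0.527 0.340 31.323
7 0.358 0.157 32.452
final: 32.452 1.193

Arc 1: start y=4.260, vy=15.220 → t=3.365, apex=16.079, x_land=10.598, impact vy=-17.752
  bounce: vy ← 0.68·17.752 = 12.072
Arc 2: start y=0.000, vy=12.072 → t=2.464, apex=7.435, x_land=18.359, impact vy=-12.072
  bounce: vy ← 0.68·12.072 = 8.209
Arc 3: start y=0.000, vy=8.209 → t=1.675, apex=3.438, x_land=23.636, impact vy=-8.209
  bounce: vy ← 0.68·8.209 = 5.582
Arc 4: start y=0.000, vy=5.582 → t=1.139, apex=1.590, x_land=27.224, impact vy=-5.582
  bounce: vy ← 0.68·5.582 = 3.796
Arc 5: start y=0.000, vy=3.796 → t=0.775, apex=0.735, x_land=29.664, impact vy=-3.796
  bounce: vy ← 0.68·3.796 = 2.581
Arc 6: start y=0.000, vy=2.581 → t=0.527, apex=0.340, x_land=31.323, impact vy=-2.581
  bounce: vy ← 0.68·2.581 = 1.755
Arc 7: start y=0.000, vy=1.755 → t=0.358, apex=0.157, x_land=32.452, impact vy=-1.755
  bounce: vy ← 0.68·1.755 = 1.193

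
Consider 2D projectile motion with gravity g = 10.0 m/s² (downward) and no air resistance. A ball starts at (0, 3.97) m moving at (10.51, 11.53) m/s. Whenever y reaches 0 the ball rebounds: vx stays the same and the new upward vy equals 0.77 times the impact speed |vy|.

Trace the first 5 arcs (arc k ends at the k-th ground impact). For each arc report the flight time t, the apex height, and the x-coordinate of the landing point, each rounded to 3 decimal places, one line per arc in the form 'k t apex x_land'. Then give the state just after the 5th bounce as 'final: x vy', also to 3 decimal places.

1 2.610 10.617 27.433
2 2.244 6.295 51.018
3 1.728 3.732 69.179
4 1.331 2.213 83.163
5 1.024 1.312 93.930
final: 93.930 3.944

Arc 1: start y=3.970, vy=11.530 → t=2.610, apex=10.617, x_land=27.433, impact vy=-14.572
  bounce: vy ← 0.77·14.572 = 11.220
Arc 2: start y=0.000, vy=11.220 → t=2.244, apex=6.295, x_land=51.018, impact vy=-11.220
  bounce: vy ← 0.77·11.220 = 8.640
Arc 3: start y=0.000, vy=8.640 → t=1.728, apex=3.732, x_land=69.179, impact vy=-8.640
  bounce: vy ← 0.77·8.640 = 6.653
Arc 4: start y=0.000, vy=6.653 → t=1.331, apex=2.213, x_land=83.163, impact vy=-6.653
  bounce: vy ← 0.77·6.653 = 5.122
Arc 5: start y=0.000, vy=5.122 → t=1.024, apex=1.312, x_land=93.930, impact vy=-5.122
  bounce: vy ← 0.77·5.122 = 3.944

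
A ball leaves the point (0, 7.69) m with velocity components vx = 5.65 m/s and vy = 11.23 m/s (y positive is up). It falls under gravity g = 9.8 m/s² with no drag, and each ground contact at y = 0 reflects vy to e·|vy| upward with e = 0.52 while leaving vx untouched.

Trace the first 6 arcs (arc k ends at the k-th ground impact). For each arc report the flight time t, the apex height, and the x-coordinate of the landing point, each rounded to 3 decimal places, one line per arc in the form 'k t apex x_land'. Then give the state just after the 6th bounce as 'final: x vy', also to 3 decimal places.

1 2.844 14.124 16.067
2 1.766 3.819 26.043
3 0.918 1.033 31.231
4 0.477 0.279 33.928
5 0.248 0.076 35.331
6 0.129 0.020 36.061
final: 36.061 0.329

Arc 1: start y=7.690, vy=11.230 → t=2.844, apex=14.124, x_land=16.067, impact vy=-16.638
  bounce: vy ← 0.52·16.638 = 8.652
Arc 2: start y=0.000, vy=8.652 → t=1.766, apex=3.819, x_land=26.043, impact vy=-8.652
  bounce: vy ← 0.52·8.652 = 4.499
Arc 3: start y=0.000, vy=4.499 → t=0.918, apex=1.033, x_land=31.231, impact vy=-4.499
  bounce: vy ← 0.52·4.499 = 2.339
Arc 4: start y=0.000, vy=2.339 → t=0.477, apex=0.279, x_land=33.928, impact vy=-2.339
  bounce: vy ← 0.52·2.339 = 1.217
Arc 5: start y=0.000, vy=1.217 → t=0.248, apex=0.076, x_land=35.331, impact vy=-1.217
  bounce: vy ← 0.52·1.217 = 0.633
Arc 6: start y=0.000, vy=0.633 → t=0.129, apex=0.020, x_land=36.061, impact vy=-0.633
  bounce: vy ← 0.52·0.633 = 0.329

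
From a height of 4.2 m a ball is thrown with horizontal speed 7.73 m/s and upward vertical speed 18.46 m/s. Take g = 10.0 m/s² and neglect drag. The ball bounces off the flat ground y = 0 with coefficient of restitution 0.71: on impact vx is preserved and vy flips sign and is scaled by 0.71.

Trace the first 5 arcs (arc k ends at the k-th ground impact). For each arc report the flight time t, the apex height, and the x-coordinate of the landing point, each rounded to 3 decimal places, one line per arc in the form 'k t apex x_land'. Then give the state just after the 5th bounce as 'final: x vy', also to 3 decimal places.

1 3.907 21.239 30.201
2 2.927 10.706 52.824
3 2.078 5.397 68.886
4 1.475 2.721 80.290
5 1.047 1.371 88.387
final: 88.387 3.719

Arc 1: start y=4.200, vy=18.460 → t=3.907, apex=21.239, x_land=30.201, impact vy=-20.610
  bounce: vy ← 0.71·20.610 = 14.633
Arc 2: start y=0.000, vy=14.633 → t=2.927, apex=10.706, x_land=52.824, impact vy=-14.633
  bounce: vy ← 0.71·14.633 = 10.389
Arc 3: start y=0.000, vy=10.389 → t=2.078, apex=5.397, x_land=68.886, impact vy=-10.389
  bounce: vy ← 0.71·10.389 = 7.377
Arc 4: start y=0.000, vy=7.377 → t=1.475, apex=2.721, x_land=80.290, impact vy=-7.377
  bounce: vy ← 0.71·7.377 = 5.237
Arc 5: start y=0.000, vy=5.237 → t=1.047, apex=1.371, x_land=88.387, impact vy=-5.237
  bounce: vy ← 0.71·5.237 = 3.719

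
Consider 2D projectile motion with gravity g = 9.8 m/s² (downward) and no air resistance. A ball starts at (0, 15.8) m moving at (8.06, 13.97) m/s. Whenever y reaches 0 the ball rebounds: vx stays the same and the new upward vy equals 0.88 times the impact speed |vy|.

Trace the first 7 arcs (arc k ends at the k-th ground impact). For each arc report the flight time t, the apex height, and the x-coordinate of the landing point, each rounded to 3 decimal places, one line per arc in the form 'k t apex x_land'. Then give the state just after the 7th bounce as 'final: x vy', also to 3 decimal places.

1 3.718 25.757 29.969
2 4.035 19.946 62.493
3 3.551 15.446 91.113
4 3.125 11.962 116.300
5 2.750 9.263 138.464
6 2.420 7.173 157.968
7 2.129 5.555 175.132
final: 175.132 9.182

Arc 1: start y=15.800, vy=13.970 → t=3.718, apex=25.757, x_land=29.969, impact vy=-22.469
  bounce: vy ← 0.88·22.469 = 19.772
Arc 2: start y=0.000, vy=19.772 → t=4.035, apex=19.946, x_land=62.493, impact vy=-19.772
  bounce: vy ← 0.88·19.772 = 17.400
Arc 3: start y=0.000, vy=17.400 → t=3.551, apex=15.446, x_land=91.113, impact vy=-17.400
  bounce: vy ← 0.88·17.400 = 15.312
Arc 4: start y=0.000, vy=15.312 → t=3.125, apex=11.962, x_land=116.300, impact vy=-15.312
  bounce: vy ← 0.88·15.312 = 13.474
Arc 5: start y=0.000, vy=13.474 → t=2.750, apex=9.263, x_land=138.464, impact vy=-13.474
  bounce: vy ← 0.88·13.474 = 11.857
Arc 6: start y=0.000, vy=11.857 → t=2.420, apex=7.173, x_land=157.968, impact vy=-11.857
  bounce: vy ← 0.88·11.857 = 10.435
Arc 7: start y=0.000, vy=10.435 → t=2.129, apex=5.555, x_land=175.132, impact vy=-10.435
  bounce: vy ← 0.88·10.435 = 9.182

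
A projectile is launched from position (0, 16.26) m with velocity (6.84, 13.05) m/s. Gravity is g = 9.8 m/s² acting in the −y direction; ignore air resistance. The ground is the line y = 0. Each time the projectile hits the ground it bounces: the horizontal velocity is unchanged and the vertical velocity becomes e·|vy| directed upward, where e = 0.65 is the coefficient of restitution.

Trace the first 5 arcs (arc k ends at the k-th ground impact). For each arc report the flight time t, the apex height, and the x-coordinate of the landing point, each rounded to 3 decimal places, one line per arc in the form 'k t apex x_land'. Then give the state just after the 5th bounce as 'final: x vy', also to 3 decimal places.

Arc 1: start y=16.260, vy=13.050 → t=3.588, apex=24.949, x_land=24.543, impact vy=-22.113
  bounce: vy ← 0.65·22.113 = 14.374
Arc 2: start y=0.000, vy=14.374 → t=2.933, apex=10.541, x_land=44.607, impact vy=-14.374
  bounce: vy ← 0.65·14.374 = 9.343
Arc 3: start y=0.000, vy=9.343 → t=1.907, apex=4.454, x_land=57.649, impact vy=-9.343
  bounce: vy ← 0.65·9.343 = 6.073
Arc 4: start y=0.000, vy=6.073 → t=1.239, apex=1.882, x_land=66.126, impact vy=-6.073
  bounce: vy ← 0.65·6.073 = 3.947
Arc 5: start y=0.000, vy=3.947 → t=0.806, apex=0.795, x_land=71.636, impact vy=-3.947
  bounce: vy ← 0.65·3.947 = 2.566

1 3.588 24.949 24.543
2 2.933 10.541 44.607
3 1.907 4.454 57.649
4 1.239 1.882 66.126
5 0.806 0.795 71.636
final: 71.636 2.566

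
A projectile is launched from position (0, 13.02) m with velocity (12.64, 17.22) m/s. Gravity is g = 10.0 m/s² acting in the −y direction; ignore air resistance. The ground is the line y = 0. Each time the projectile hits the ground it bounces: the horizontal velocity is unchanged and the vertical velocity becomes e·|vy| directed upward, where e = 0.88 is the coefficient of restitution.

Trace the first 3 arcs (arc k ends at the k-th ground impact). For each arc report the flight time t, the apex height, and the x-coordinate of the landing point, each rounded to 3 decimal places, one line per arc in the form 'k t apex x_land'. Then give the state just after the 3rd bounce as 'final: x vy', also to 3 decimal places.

Arc 1: start y=13.020, vy=17.220 → t=4.082, apex=27.846, x_land=51.596, impact vy=-23.599
  bounce: vy ← 0.88·23.599 = 20.767
Arc 2: start y=0.000, vy=20.767 → t=4.153, apex=21.564, x_land=104.096, impact vy=-20.767
  bounce: vy ← 0.88·20.767 = 18.275
Arc 3: start y=0.000, vy=18.275 → t=3.655, apex=16.699, x_land=150.296, impact vy=-18.275
  bounce: vy ← 0.88·18.275 = 16.082

1 4.082 27.846 51.596
2 4.153 21.564 104.096
3 3.655 16.699 150.296
final: 150.296 16.082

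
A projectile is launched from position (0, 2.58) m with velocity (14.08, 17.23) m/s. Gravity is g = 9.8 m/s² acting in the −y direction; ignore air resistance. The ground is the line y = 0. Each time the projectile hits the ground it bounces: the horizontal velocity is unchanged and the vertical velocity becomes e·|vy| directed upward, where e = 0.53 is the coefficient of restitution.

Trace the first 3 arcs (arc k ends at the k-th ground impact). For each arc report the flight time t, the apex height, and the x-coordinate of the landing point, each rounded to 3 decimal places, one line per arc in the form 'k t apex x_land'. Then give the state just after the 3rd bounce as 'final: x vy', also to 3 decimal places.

1 3.660 17.727 51.535
2 2.016 4.979 79.923
3 1.069 1.399 94.968
final: 94.968 2.775

Arc 1: start y=2.580, vy=17.230 → t=3.660, apex=17.727, x_land=51.535, impact vy=-18.640
  bounce: vy ← 0.53·18.640 = 9.879
Arc 2: start y=0.000, vy=9.879 → t=2.016, apex=4.979, x_land=79.923, impact vy=-9.879
  bounce: vy ← 0.53·9.879 = 5.236
Arc 3: start y=0.000, vy=5.236 → t=1.069, apex=1.399, x_land=94.968, impact vy=-5.236
  bounce: vy ← 0.53·5.236 = 2.775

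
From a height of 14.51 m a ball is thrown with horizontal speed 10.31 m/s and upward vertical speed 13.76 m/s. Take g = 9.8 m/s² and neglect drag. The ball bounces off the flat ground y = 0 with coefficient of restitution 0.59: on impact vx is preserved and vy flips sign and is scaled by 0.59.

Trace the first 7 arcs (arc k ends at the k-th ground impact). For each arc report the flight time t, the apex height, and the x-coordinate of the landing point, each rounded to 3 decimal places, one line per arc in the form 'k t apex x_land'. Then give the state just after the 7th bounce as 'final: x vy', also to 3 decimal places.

Arc 1: start y=14.510, vy=13.760 → t=3.625, apex=24.170, x_land=37.374, impact vy=-21.765
  bounce: vy ← 0.59·21.765 = 12.842
Arc 2: start y=0.000, vy=12.842 → t=2.621, apex=8.414, x_land=64.394, impact vy=-12.842
  bounce: vy ← 0.59·12.842 = 7.577
Arc 3: start y=0.000, vy=7.577 → t=1.546, apex=2.929, x_land=80.336, impact vy=-7.577
  bounce: vy ← 0.59·7.577 = 4.470
Arc 4: start y=0.000, vy=4.470 → t=0.912, apex=1.020, x_land=89.741, impact vy=-4.470
  bounce: vy ← 0.59·4.470 = 2.637
Arc 5: start y=0.000, vy=2.637 → t=0.538, apex=0.355, x_land=95.291, impact vy=-2.637
  bounce: vy ← 0.59·2.637 = 1.556
Arc 6: start y=0.000, vy=1.556 → t=0.318, apex=0.124, x_land=98.565, impact vy=-1.556
  bounce: vy ← 0.59·1.556 = 0.918
Arc 7: start y=0.000, vy=0.918 → t=0.187, apex=0.043, x_land=100.496, impact vy=-0.918
  bounce: vy ← 0.59·0.918 = 0.542

1 3.625 24.170 37.374
2 2.621 8.414 64.394
3 1.546 2.929 80.336
4 0.912 1.020 89.741
5 0.538 0.355 95.291
6 0.318 0.124 98.565
7 0.187 0.043 100.496
final: 100.496 0.542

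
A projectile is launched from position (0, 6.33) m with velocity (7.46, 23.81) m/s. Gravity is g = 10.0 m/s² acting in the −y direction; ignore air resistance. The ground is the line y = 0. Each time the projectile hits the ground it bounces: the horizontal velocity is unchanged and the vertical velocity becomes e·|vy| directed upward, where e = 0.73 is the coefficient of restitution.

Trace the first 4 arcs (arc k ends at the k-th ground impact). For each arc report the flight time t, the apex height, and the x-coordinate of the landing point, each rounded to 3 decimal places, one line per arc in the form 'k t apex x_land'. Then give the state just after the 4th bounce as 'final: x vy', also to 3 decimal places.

1 5.014 34.676 37.408
2 3.845 18.479 66.091
3 2.807 9.847 87.029
4 2.049 5.248 102.314
final: 102.314 7.479

Arc 1: start y=6.330, vy=23.810 → t=5.014, apex=34.676, x_land=37.408, impact vy=-26.335
  bounce: vy ← 0.73·26.335 = 19.224
Arc 2: start y=0.000, vy=19.224 → t=3.845, apex=18.479, x_land=66.091, impact vy=-19.224
  bounce: vy ← 0.73·19.224 = 14.034
Arc 3: start y=0.000, vy=14.034 → t=2.807, apex=9.847, x_land=87.029, impact vy=-14.034
  bounce: vy ← 0.73·14.034 = 10.245
Arc 4: start y=0.000, vy=10.245 → t=2.049, apex=5.248, x_land=102.314, impact vy=-10.245
  bounce: vy ← 0.73·10.245 = 7.479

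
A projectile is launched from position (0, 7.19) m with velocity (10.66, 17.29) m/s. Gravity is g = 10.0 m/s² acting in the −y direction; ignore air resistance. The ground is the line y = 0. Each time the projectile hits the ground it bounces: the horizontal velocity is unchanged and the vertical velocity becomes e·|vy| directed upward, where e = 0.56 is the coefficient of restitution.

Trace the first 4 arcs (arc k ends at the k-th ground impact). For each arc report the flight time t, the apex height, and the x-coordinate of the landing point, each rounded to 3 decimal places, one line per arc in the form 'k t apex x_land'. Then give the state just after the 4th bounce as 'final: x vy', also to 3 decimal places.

Arc 1: start y=7.190, vy=17.290 → t=3.833, apex=22.137, x_land=40.861, impact vy=-21.041
  bounce: vy ← 0.56·21.041 = 11.783
Arc 2: start y=0.000, vy=11.783 → t=2.357, apex=6.942, x_land=65.983, impact vy=-11.783
  bounce: vy ← 0.56·11.783 = 6.599
Arc 3: start y=0.000, vy=6.599 → t=1.320, apex=2.177, x_land=80.051, impact vy=-6.599
  bounce: vy ← 0.56·6.599 = 3.695
Arc 4: start y=0.000, vy=3.695 → t=0.739, apex=0.683, x_land=87.930, impact vy=-3.695
  bounce: vy ← 0.56·3.695 = 2.069

1 3.833 22.137 40.861
2 2.357 6.942 65.983
3 1.320 2.177 80.051
4 0.739 0.683 87.930
final: 87.930 2.069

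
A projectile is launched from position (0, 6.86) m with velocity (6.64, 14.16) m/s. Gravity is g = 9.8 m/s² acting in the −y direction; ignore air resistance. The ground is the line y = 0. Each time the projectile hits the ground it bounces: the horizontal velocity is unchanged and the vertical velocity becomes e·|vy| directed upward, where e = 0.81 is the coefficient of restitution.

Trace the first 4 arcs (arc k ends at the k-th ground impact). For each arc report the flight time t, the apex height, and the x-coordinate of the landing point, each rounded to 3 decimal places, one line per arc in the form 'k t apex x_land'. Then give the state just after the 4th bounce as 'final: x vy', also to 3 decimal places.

Arc 1: start y=6.860, vy=14.160 → t=3.312, apex=17.090, x_land=21.995, impact vy=-18.302
  bounce: vy ← 0.81·18.302 = 14.825
Arc 2: start y=0.000, vy=14.825 → t=3.025, apex=11.213, x_land=42.083, impact vy=-14.825
  bounce: vy ← 0.81·14.825 = 12.008
Arc 3: start y=0.000, vy=12.008 → t=2.451, apex=7.357, x_land=58.355, impact vy=-12.008
  bounce: vy ← 0.81·12.008 = 9.726
Arc 4: start y=0.000, vy=9.726 → t=1.985, apex=4.827, x_land=71.536, impact vy=-9.726
  bounce: vy ← 0.81·9.726 = 7.878

1 3.312 17.090 21.995
2 3.025 11.213 42.083
3 2.451 7.357 58.355
4 1.985 4.827 71.536
final: 71.536 7.878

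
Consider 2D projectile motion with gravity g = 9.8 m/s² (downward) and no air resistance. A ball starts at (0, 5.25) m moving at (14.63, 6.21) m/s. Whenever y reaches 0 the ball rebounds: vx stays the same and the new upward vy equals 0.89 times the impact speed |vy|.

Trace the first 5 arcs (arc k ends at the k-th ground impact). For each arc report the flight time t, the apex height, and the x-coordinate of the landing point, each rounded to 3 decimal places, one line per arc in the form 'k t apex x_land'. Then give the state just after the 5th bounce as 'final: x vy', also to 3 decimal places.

Arc 1: start y=5.250, vy=6.210 → t=1.847, apex=7.218, x_land=27.026, impact vy=-11.894
  bounce: vy ← 0.89·11.894 = 10.586
Arc 2: start y=0.000, vy=10.586 → t=2.160, apex=5.717, x_land=58.632, impact vy=-10.586
  bounce: vy ← 0.89·10.586 = 9.421
Arc 3: start y=0.000, vy=9.421 → t=1.923, apex=4.528, x_land=86.761, impact vy=-9.421
  bounce: vy ← 0.89·9.421 = 8.385
Arc 4: start y=0.000, vy=8.385 → t=1.711, apex=3.587, x_land=111.795, impact vy=-8.385
  bounce: vy ← 0.89·8.385 = 7.462
Arc 5: start y=0.000, vy=7.462 → t=1.523, apex=2.841, x_land=134.076, impact vy=-7.462
  bounce: vy ← 0.89·7.462 = 6.642

1 1.847 7.218 27.026
2 2.160 5.717 58.632
3 1.923 4.528 86.761
4 1.711 3.587 111.795
5 1.523 2.841 134.076
final: 134.076 6.642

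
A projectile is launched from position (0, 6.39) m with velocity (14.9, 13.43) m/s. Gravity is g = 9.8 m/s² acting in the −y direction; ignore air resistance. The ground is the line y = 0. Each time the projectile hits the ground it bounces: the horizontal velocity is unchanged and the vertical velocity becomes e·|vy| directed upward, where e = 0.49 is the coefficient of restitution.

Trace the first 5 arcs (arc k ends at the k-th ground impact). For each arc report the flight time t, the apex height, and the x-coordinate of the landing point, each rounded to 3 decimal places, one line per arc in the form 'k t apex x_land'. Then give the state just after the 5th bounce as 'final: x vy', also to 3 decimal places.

1 3.154 15.592 46.998
2 1.748 3.744 73.046
3 0.857 0.899 85.809
4 0.420 0.216 92.063
5 0.206 0.052 95.128
final: 95.128 0.494

Arc 1: start y=6.390, vy=13.430 → t=3.154, apex=15.592, x_land=46.998, impact vy=-17.482
  bounce: vy ← 0.49·17.482 = 8.566
Arc 2: start y=0.000, vy=8.566 → t=1.748, apex=3.744, x_land=73.046, impact vy=-8.566
  bounce: vy ← 0.49·8.566 = 4.197
Arc 3: start y=0.000, vy=4.197 → t=0.857, apex=0.899, x_land=85.809, impact vy=-4.197
  bounce: vy ← 0.49·4.197 = 2.057
Arc 4: start y=0.000, vy=2.057 → t=0.420, apex=0.216, x_land=92.063, impact vy=-2.057
  bounce: vy ← 0.49·2.057 = 1.008
Arc 5: start y=0.000, vy=1.008 → t=0.206, apex=0.052, x_land=95.128, impact vy=-1.008
  bounce: vy ← 0.49·1.008 = 0.494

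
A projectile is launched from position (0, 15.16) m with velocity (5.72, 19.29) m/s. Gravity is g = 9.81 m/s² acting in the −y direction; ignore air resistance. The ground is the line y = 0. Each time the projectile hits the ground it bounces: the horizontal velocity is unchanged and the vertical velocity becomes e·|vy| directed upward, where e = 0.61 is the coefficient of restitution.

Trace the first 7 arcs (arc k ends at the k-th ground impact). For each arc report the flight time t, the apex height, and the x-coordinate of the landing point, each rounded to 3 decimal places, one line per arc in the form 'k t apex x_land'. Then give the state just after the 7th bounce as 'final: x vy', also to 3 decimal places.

Arc 1: start y=15.160, vy=19.290 → t=4.604, apex=34.126, x_land=26.335, impact vy=-25.876
  bounce: vy ← 0.61·25.876 = 15.784
Arc 2: start y=0.000, vy=15.784 → t=3.218, apex=12.698, x_land=44.742, impact vy=-15.784
  bounce: vy ← 0.61·15.784 = 9.628
Arc 3: start y=0.000, vy=9.628 → t=1.963, apex=4.725, x_land=55.970, impact vy=-9.628
  bounce: vy ← 0.61·9.628 = 5.873
Arc 4: start y=0.000, vy=5.873 → t=1.197, apex=1.758, x_land=62.819, impact vy=-5.873
  bounce: vy ← 0.61·5.873 = 3.583
Arc 5: start y=0.000, vy=3.583 → t=0.730, apex=0.654, x_land=66.997, impact vy=-3.583
  bounce: vy ← 0.61·3.583 = 2.185
Arc 6: start y=0.000, vy=2.185 → t=0.446, apex=0.243, x_land=69.546, impact vy=-2.185
  bounce: vy ← 0.61·2.185 = 1.333
Arc 7: start y=0.000, vy=1.333 → t=0.272, apex=0.091, x_land=71.100, impact vy=-1.333
  bounce: vy ← 0.61·1.333 = 0.813

1 4.604 34.126 26.335
2 3.218 12.698 44.742
3 1.963 4.725 55.970
4 1.197 1.758 62.819
5 0.730 0.654 66.997
6 0.446 0.243 69.546
7 0.272 0.091 71.100
final: 71.100 0.813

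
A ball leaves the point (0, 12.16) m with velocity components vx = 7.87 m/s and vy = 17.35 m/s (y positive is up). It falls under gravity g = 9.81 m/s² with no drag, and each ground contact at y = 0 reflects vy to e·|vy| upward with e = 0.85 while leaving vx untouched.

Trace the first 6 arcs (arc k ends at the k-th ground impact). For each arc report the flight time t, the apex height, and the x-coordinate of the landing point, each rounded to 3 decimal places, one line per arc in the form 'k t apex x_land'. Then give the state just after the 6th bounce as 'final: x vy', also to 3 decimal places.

1 4.137 27.503 32.554
2 4.025 19.871 64.235
3 3.422 14.357 91.163
4 2.908 10.373 114.052
5 2.472 7.494 133.508
6 2.101 5.415 150.046
final: 150.046 8.761

Arc 1: start y=12.160, vy=17.350 → t=4.137, apex=27.503, x_land=32.554, impact vy=-23.229
  bounce: vy ← 0.85·23.229 = 19.745
Arc 2: start y=0.000, vy=19.745 → t=4.025, apex=19.871, x_land=64.235, impact vy=-19.745
  bounce: vy ← 0.85·19.745 = 16.783
Arc 3: start y=0.000, vy=16.783 → t=3.422, apex=14.357, x_land=91.163, impact vy=-16.783
  bounce: vy ← 0.85·16.783 = 14.266
Arc 4: start y=0.000, vy=14.266 → t=2.908, apex=10.373, x_land=114.052, impact vy=-14.266
  bounce: vy ← 0.85·14.266 = 12.126
Arc 5: start y=0.000, vy=12.126 → t=2.472, apex=7.494, x_land=133.508, impact vy=-12.126
  bounce: vy ← 0.85·12.126 = 10.307
Arc 6: start y=0.000, vy=10.307 → t=2.101, apex=5.415, x_land=150.046, impact vy=-10.307
  bounce: vy ← 0.85·10.307 = 8.761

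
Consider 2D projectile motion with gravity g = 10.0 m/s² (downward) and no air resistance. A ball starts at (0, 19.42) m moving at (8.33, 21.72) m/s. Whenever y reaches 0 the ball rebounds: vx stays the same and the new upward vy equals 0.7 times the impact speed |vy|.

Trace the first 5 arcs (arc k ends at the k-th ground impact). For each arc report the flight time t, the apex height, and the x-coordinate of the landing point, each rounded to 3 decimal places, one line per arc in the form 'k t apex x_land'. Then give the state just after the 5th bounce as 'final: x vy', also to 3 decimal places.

1 5.105 43.008 42.523
2 4.106 21.074 76.726
3 2.874 10.326 100.668
4 2.012 5.060 117.428
5 1.408 2.479 129.159
final: 129.159 4.929

Arc 1: start y=19.420, vy=21.720 → t=5.105, apex=43.008, x_land=42.523, impact vy=-29.328
  bounce: vy ← 0.7·29.328 = 20.530
Arc 2: start y=0.000, vy=20.530 → t=4.106, apex=21.074, x_land=76.726, impact vy=-20.530
  bounce: vy ← 0.7·20.530 = 14.371
Arc 3: start y=0.000, vy=14.371 → t=2.874, apex=10.326, x_land=100.668, impact vy=-14.371
  bounce: vy ← 0.7·14.371 = 10.060
Arc 4: start y=0.000, vy=10.060 → t=2.012, apex=5.060, x_land=117.428, impact vy=-10.060
  bounce: vy ← 0.7·10.060 = 7.042
Arc 5: start y=0.000, vy=7.042 → t=1.408, apex=2.479, x_land=129.159, impact vy=-7.042
  bounce: vy ← 0.7·7.042 = 4.929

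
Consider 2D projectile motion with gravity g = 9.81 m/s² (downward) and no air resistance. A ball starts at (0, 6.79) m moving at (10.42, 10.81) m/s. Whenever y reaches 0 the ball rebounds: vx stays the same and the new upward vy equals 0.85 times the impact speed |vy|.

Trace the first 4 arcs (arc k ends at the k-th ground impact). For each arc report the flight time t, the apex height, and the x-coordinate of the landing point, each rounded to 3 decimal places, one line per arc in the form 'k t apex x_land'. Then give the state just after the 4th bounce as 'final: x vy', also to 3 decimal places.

1 2.714 12.746 28.279
2 2.740 9.209 56.834
3 2.329 6.653 81.106
4 1.980 4.807 101.737
final: 101.737 8.255

Arc 1: start y=6.790, vy=10.810 → t=2.714, apex=12.746, x_land=28.279, impact vy=-15.814
  bounce: vy ← 0.85·15.814 = 13.442
Arc 2: start y=0.000, vy=13.442 → t=2.740, apex=9.209, x_land=56.834, impact vy=-13.442
  bounce: vy ← 0.85·13.442 = 11.425
Arc 3: start y=0.000, vy=11.425 → t=2.329, apex=6.653, x_land=81.106, impact vy=-11.425
  bounce: vy ← 0.85·11.425 = 9.712
Arc 4: start y=0.000, vy=9.712 → t=1.980, apex=4.807, x_land=101.737, impact vy=-9.712
  bounce: vy ← 0.85·9.712 = 8.255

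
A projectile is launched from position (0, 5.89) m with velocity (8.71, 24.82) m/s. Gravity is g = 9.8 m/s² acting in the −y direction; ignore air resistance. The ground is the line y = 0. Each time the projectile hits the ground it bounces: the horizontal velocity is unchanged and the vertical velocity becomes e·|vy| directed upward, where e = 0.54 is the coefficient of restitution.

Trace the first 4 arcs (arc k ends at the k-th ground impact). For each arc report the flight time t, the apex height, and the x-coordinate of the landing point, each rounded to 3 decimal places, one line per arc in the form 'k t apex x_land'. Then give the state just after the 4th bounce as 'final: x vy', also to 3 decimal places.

Arc 1: start y=5.890, vy=24.820 → t=5.292, apex=37.320, x_land=46.097, impact vy=-27.046
  bounce: vy ← 0.54·27.046 = 14.605
Arc 2: start y=0.000, vy=14.605 → t=2.981, apex=10.883, x_land=72.058, impact vy=-14.605
  bounce: vy ← 0.54·14.605 = 7.887
Arc 3: start y=0.000, vy=7.887 → t=1.610, apex=3.173, x_land=86.077, impact vy=-7.887
  bounce: vy ← 0.54·7.887 = 4.259
Arc 4: start y=0.000, vy=4.259 → t=0.869, apex=0.925, x_land=93.647, impact vy=-4.259
  bounce: vy ← 0.54·4.259 = 2.300

1 5.292 37.320 46.097
2 2.981 10.883 72.058
3 1.610 3.173 86.077
4 0.869 0.925 93.647
final: 93.647 2.300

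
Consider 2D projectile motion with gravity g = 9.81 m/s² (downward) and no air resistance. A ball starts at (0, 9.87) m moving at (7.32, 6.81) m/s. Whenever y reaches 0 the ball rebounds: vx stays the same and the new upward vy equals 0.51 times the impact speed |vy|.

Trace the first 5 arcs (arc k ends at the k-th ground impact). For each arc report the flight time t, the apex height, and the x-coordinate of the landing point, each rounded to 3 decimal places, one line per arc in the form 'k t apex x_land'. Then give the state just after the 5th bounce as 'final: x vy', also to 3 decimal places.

1 2.273 12.234 16.642
2 1.611 3.182 28.433
3 0.822 0.828 34.447
4 0.419 0.215 37.514
5 0.214 0.056 39.078
final: 39.078 0.535

Arc 1: start y=9.870, vy=6.810 → t=2.273, apex=12.234, x_land=16.642, impact vy=-15.493
  bounce: vy ← 0.51·15.493 = 7.901
Arc 2: start y=0.000, vy=7.901 → t=1.611, apex=3.182, x_land=28.433, impact vy=-7.901
  bounce: vy ← 0.51·7.901 = 4.030
Arc 3: start y=0.000, vy=4.030 → t=0.822, apex=0.828, x_land=34.447, impact vy=-4.030
  bounce: vy ← 0.51·4.030 = 2.055
Arc 4: start y=0.000, vy=2.055 → t=0.419, apex=0.215, x_land=37.514, impact vy=-2.055
  bounce: vy ← 0.51·2.055 = 1.048
Arc 5: start y=0.000, vy=1.048 → t=0.214, apex=0.056, x_land=39.078, impact vy=-1.048
  bounce: vy ← 0.51·1.048 = 0.535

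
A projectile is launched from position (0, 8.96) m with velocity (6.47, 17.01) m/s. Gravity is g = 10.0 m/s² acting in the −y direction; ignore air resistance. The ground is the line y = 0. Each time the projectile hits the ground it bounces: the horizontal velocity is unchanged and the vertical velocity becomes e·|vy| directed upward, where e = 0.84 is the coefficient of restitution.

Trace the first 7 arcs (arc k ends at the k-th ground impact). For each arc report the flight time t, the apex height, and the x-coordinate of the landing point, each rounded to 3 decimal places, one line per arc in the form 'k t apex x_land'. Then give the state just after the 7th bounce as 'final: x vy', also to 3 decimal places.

Arc 1: start y=8.960, vy=17.010 → t=3.866, apex=23.427, x_land=25.010, impact vy=-21.646
  bounce: vy ← 0.84·21.646 = 18.182
Arc 2: start y=0.000, vy=18.182 → t=3.636, apex=16.530, x_land=48.538, impact vy=-18.182
  bounce: vy ← 0.84·18.182 = 15.273
Arc 3: start y=0.000, vy=15.273 → t=3.055, apex=11.664, x_land=68.302, impact vy=-15.273
  bounce: vy ← 0.84·15.273 = 12.830
Arc 4: start y=0.000, vy=12.830 → t=2.566, apex=8.230, x_land=84.903, impact vy=-12.830
  bounce: vy ← 0.84·12.830 = 10.777
Arc 5: start y=0.000, vy=10.777 → t=2.155, apex=5.807, x_land=98.849, impact vy=-10.777
  bounce: vy ← 0.84·10.777 = 9.053
Arc 6: start y=0.000, vy=9.053 → t=1.811, apex=4.097, x_land=110.563, impact vy=-9.053
  bounce: vy ← 0.84·9.053 = 7.604
Arc 7: start y=0.000, vy=7.604 → t=1.521, apex=2.891, x_land=120.402, impact vy=-7.604
  bounce: vy ← 0.84·7.604 = 6.387

1 3.866 23.427 25.010
2 3.636 16.530 48.538
3 3.055 11.664 68.302
4 2.566 8.230 84.903
5 2.155 5.807 98.849
6 1.811 4.097 110.563
7 1.521 2.891 120.402
final: 120.402 6.387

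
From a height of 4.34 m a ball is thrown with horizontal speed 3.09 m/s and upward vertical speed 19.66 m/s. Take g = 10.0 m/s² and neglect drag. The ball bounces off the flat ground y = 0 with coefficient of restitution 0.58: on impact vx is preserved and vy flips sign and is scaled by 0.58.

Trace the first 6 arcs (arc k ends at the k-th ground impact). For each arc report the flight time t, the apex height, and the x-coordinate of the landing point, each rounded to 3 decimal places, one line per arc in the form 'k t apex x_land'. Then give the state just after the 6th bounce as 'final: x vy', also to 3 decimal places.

Arc 1: start y=4.340, vy=19.660 → t=4.142, apex=23.666, x_land=12.797, impact vy=-21.756
  bounce: vy ← 0.58·21.756 = 12.618
Arc 2: start y=0.000, vy=12.618 → t=2.524, apex=7.961, x_land=20.596, impact vy=-12.618
  bounce: vy ← 0.58·12.618 = 7.319
Arc 3: start y=0.000, vy=7.319 → t=1.464, apex=2.678, x_land=25.119, impact vy=-7.319
  bounce: vy ← 0.58·7.319 = 4.245
Arc 4: start y=0.000, vy=4.245 → t=0.849, apex=0.901, x_land=27.742, impact vy=-4.245
  bounce: vy ← 0.58·4.245 = 2.462
Arc 5: start y=0.000, vy=2.462 → t=0.492, apex=0.303, x_land=29.263, impact vy=-2.462
  bounce: vy ← 0.58·2.462 = 1.428
Arc 6: start y=0.000, vy=1.428 → t=0.286, apex=0.102, x_land=30.146, impact vy=-1.428
  bounce: vy ← 0.58·1.428 = 0.828

1 4.142 23.666 12.797
2 2.524 7.961 20.596
3 1.464 2.678 25.119
4 0.849 0.901 27.742
5 0.492 0.303 29.263
6 0.286 0.102 30.146
final: 30.146 0.828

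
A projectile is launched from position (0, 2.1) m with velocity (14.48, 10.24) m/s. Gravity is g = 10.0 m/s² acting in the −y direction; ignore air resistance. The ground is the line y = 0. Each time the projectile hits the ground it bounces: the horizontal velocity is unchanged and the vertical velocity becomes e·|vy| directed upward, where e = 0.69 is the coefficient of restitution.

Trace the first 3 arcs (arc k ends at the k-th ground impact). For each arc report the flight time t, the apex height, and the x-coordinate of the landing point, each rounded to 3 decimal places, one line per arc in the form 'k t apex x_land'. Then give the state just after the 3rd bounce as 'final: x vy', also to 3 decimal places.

1 2.236 7.343 32.375
2 1.672 3.496 56.591
3 1.154 1.664 73.300
final: 73.300 3.981

Arc 1: start y=2.100, vy=10.240 → t=2.236, apex=7.343, x_land=32.375, impact vy=-12.118
  bounce: vy ← 0.69·12.118 = 8.362
Arc 2: start y=0.000, vy=8.362 → t=1.672, apex=3.496, x_land=56.591, impact vy=-8.362
  bounce: vy ← 0.69·8.362 = 5.770
Arc 3: start y=0.000, vy=5.770 → t=1.154, apex=1.664, x_land=73.300, impact vy=-5.770
  bounce: vy ← 0.69·5.770 = 3.981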